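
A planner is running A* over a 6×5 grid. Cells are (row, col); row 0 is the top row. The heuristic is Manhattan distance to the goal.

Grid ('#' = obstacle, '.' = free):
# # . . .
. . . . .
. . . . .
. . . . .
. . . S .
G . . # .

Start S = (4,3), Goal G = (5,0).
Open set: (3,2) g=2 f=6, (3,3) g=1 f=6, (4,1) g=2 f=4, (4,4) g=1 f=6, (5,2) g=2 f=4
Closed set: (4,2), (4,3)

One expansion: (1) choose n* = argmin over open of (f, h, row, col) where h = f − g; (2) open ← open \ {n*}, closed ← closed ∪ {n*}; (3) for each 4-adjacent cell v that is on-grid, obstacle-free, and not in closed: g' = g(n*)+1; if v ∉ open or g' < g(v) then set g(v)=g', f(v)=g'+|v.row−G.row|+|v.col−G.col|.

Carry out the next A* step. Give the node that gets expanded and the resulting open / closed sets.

step 1: expand (4,1) (f=4, h=2) → closed; open now [(3,1) g=3 f=6, (3,2) g=2 f=6, (3,3) g=1 f=6, (4,0) g=3 f=4, (4,4) g=1 f=6, (5,1) g=3 f=4, (5,2) g=2 f=4]

expanded=(4,1); open=[(3,1) g=3 f=6, (3,2) g=2 f=6, (3,3) g=1 f=6, (4,0) g=3 f=4, (4,4) g=1 f=6, (5,1) g=3 f=4, (5,2) g=2 f=4]; closed=[(4,1), (4,2), (4,3)]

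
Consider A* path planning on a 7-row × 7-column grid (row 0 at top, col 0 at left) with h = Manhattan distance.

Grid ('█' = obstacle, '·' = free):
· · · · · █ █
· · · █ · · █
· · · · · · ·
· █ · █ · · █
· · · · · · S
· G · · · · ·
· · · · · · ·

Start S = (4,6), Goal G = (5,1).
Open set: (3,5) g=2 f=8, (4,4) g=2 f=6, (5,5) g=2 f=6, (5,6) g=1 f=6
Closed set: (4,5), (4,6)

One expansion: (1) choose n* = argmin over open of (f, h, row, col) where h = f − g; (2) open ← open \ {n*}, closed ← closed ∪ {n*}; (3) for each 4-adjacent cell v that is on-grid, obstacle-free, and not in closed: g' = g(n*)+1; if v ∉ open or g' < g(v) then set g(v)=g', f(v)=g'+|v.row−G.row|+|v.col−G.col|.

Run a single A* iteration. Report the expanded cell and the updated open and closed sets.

step 1: expand (4,4) (f=6, h=4) → closed; open now [(3,4) g=3 f=8, (3,5) g=2 f=8, (4,3) g=3 f=6, (5,4) g=3 f=6, (5,5) g=2 f=6, (5,6) g=1 f=6]

expanded=(4,4); open=[(3,4) g=3 f=8, (3,5) g=2 f=8, (4,3) g=3 f=6, (5,4) g=3 f=6, (5,5) g=2 f=6, (5,6) g=1 f=6]; closed=[(4,4), (4,5), (4,6)]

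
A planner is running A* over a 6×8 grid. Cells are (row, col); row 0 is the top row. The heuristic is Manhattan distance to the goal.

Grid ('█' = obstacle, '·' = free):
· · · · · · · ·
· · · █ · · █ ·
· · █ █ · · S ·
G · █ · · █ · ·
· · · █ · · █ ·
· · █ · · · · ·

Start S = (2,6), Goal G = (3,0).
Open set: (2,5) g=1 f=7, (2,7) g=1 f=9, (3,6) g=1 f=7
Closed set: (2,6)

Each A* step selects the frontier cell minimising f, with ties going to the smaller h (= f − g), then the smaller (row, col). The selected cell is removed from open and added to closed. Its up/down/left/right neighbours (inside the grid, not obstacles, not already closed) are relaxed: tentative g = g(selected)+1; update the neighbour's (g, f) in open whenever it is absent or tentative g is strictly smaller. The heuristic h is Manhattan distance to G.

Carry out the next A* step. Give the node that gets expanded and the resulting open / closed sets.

expanded=(2,5); open=[(1,5) g=2 f=9, (2,4) g=2 f=7, (2,7) g=1 f=9, (3,6) g=1 f=7]; closed=[(2,5), (2,6)]

step 1: expand (2,5) (f=7, h=6) → closed; open now [(1,5) g=2 f=9, (2,4) g=2 f=7, (2,7) g=1 f=9, (3,6) g=1 f=7]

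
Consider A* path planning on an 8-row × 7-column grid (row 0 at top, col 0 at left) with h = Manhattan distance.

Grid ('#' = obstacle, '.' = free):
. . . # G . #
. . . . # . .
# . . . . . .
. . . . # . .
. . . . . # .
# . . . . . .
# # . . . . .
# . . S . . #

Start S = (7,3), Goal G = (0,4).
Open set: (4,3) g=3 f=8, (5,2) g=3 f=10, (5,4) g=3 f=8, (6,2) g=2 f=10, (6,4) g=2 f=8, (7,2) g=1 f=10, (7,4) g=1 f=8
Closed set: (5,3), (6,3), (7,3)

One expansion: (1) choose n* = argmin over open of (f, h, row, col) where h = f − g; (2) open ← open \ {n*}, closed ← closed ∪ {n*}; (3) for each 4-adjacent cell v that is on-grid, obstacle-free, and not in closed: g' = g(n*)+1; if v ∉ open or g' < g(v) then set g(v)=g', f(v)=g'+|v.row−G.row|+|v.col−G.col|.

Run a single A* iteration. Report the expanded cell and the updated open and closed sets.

expanded=(4,3); open=[(3,3) g=4 f=8, (4,2) g=4 f=10, (4,4) g=4 f=8, (5,2) g=3 f=10, (5,4) g=3 f=8, (6,2) g=2 f=10, (6,4) g=2 f=8, (7,2) g=1 f=10, (7,4) g=1 f=8]; closed=[(4,3), (5,3), (6,3), (7,3)]

step 1: expand (4,3) (f=8, h=5) → closed; open now [(3,3) g=4 f=8, (4,2) g=4 f=10, (4,4) g=4 f=8, (5,2) g=3 f=10, (5,4) g=3 f=8, (6,2) g=2 f=10, (6,4) g=2 f=8, (7,2) g=1 f=10, (7,4) g=1 f=8]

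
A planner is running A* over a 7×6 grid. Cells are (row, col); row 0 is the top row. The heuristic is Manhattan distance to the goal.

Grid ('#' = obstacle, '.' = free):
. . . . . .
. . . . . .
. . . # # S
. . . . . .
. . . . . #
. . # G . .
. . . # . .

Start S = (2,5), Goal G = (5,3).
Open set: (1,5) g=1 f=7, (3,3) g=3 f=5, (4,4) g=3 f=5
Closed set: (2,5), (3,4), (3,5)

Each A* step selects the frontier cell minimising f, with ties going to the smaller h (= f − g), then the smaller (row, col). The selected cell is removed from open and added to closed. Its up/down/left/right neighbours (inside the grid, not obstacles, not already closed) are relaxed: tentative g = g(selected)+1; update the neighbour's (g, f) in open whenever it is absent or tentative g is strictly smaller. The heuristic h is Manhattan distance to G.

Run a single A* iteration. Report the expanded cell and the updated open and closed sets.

step 1: expand (3,3) (f=5, h=2) → closed; open now [(1,5) g=1 f=7, (3,2) g=4 f=7, (4,3) g=4 f=5, (4,4) g=3 f=5]

expanded=(3,3); open=[(1,5) g=1 f=7, (3,2) g=4 f=7, (4,3) g=4 f=5, (4,4) g=3 f=5]; closed=[(2,5), (3,3), (3,4), (3,5)]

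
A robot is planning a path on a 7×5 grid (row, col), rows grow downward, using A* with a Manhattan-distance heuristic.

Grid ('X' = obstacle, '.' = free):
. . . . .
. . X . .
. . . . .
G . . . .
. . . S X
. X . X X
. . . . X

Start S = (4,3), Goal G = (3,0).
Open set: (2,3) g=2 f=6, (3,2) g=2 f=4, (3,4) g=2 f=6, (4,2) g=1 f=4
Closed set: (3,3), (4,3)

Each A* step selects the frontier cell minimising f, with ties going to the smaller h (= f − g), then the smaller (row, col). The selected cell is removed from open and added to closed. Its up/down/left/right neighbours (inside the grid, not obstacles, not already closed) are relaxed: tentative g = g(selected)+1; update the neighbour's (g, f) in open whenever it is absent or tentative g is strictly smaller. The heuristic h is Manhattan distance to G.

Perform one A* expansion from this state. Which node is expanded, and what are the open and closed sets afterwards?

step 1: expand (3,2) (f=4, h=2) → closed; open now [(2,2) g=3 f=6, (2,3) g=2 f=6, (3,1) g=3 f=4, (3,4) g=2 f=6, (4,2) g=1 f=4]

expanded=(3,2); open=[(2,2) g=3 f=6, (2,3) g=2 f=6, (3,1) g=3 f=4, (3,4) g=2 f=6, (4,2) g=1 f=4]; closed=[(3,2), (3,3), (4,3)]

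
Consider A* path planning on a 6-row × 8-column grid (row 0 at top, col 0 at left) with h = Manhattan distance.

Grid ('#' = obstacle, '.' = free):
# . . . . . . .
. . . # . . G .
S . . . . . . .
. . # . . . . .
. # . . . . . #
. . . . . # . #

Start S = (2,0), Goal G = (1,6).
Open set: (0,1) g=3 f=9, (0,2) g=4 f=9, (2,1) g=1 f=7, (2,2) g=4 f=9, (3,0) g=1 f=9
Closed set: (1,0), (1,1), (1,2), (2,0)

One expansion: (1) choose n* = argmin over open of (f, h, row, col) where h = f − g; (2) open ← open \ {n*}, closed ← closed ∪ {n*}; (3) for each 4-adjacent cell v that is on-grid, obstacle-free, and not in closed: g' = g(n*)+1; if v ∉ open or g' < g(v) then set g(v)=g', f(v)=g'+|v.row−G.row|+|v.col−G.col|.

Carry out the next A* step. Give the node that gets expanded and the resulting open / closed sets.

expanded=(2,1); open=[(0,1) g=3 f=9, (0,2) g=4 f=9, (2,2) g=2 f=7, (3,0) g=1 f=9, (3,1) g=2 f=9]; closed=[(1,0), (1,1), (1,2), (2,0), (2,1)]

step 1: expand (2,1) (f=7, h=6) → closed; open now [(0,1) g=3 f=9, (0,2) g=4 f=9, (2,2) g=2 f=7, (3,0) g=1 f=9, (3,1) g=2 f=9]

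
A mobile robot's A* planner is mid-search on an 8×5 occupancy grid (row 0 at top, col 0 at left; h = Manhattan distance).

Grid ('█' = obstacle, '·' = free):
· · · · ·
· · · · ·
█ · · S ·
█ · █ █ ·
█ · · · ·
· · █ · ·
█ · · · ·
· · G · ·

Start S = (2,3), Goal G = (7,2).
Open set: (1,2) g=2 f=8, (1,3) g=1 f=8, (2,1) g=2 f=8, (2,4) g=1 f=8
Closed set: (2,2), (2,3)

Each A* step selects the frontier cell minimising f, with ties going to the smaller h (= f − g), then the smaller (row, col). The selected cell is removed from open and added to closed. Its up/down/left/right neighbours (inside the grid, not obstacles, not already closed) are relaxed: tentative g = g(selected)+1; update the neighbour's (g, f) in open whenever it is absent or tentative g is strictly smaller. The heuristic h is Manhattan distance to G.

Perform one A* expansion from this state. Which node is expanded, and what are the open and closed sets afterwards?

step 1: expand (1,2) (f=8, h=6) → closed; open now [(0,2) g=3 f=10, (1,1) g=3 f=10, (1,3) g=1 f=8, (2,1) g=2 f=8, (2,4) g=1 f=8]

expanded=(1,2); open=[(0,2) g=3 f=10, (1,1) g=3 f=10, (1,3) g=1 f=8, (2,1) g=2 f=8, (2,4) g=1 f=8]; closed=[(1,2), (2,2), (2,3)]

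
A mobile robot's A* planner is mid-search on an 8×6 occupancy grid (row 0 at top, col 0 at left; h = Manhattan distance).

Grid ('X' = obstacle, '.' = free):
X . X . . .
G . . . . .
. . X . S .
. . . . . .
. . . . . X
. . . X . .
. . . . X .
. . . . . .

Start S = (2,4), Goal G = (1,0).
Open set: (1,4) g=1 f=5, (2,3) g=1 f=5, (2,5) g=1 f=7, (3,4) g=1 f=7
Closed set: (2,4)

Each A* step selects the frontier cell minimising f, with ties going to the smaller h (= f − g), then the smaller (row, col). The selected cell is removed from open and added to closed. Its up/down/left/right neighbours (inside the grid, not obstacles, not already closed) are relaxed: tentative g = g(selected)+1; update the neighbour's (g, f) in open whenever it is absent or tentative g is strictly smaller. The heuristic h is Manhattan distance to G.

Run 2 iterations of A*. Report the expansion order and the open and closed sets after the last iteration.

step 1: expand (1,4) (f=5, h=4) → closed; open now [(0,4) g=2 f=7, (1,3) g=2 f=5, (1,5) g=2 f=7, (2,3) g=1 f=5, (2,5) g=1 f=7, (3,4) g=1 f=7]
step 2: expand (1,3) (f=5, h=3) → closed; open now [(0,3) g=3 f=7, (0,4) g=2 f=7, (1,2) g=3 f=5, (1,5) g=2 f=7, (2,3) g=1 f=5, (2,5) g=1 f=7, (3,4) g=1 f=7]

order=[(1,4) → (1,3)]; open=[(0,3) g=3 f=7, (0,4) g=2 f=7, (1,2) g=3 f=5, (1,5) g=2 f=7, (2,3) g=1 f=5, (2,5) g=1 f=7, (3,4) g=1 f=7]; closed=[(1,3), (1,4), (2,4)]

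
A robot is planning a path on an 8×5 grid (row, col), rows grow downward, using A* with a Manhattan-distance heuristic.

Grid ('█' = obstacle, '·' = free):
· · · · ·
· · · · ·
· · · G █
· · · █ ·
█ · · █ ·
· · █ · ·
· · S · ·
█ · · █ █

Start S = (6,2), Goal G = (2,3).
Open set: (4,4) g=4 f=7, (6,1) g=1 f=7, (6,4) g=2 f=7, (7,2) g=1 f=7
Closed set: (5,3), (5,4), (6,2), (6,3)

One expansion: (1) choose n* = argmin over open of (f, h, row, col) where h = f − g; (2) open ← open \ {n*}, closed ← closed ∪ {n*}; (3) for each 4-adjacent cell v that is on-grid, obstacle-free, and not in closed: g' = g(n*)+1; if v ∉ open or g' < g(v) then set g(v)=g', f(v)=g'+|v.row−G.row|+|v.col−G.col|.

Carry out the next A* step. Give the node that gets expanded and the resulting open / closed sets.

step 1: expand (4,4) (f=7, h=3) → closed; open now [(3,4) g=5 f=7, (6,1) g=1 f=7, (6,4) g=2 f=7, (7,2) g=1 f=7]

expanded=(4,4); open=[(3,4) g=5 f=7, (6,1) g=1 f=7, (6,4) g=2 f=7, (7,2) g=1 f=7]; closed=[(4,4), (5,3), (5,4), (6,2), (6,3)]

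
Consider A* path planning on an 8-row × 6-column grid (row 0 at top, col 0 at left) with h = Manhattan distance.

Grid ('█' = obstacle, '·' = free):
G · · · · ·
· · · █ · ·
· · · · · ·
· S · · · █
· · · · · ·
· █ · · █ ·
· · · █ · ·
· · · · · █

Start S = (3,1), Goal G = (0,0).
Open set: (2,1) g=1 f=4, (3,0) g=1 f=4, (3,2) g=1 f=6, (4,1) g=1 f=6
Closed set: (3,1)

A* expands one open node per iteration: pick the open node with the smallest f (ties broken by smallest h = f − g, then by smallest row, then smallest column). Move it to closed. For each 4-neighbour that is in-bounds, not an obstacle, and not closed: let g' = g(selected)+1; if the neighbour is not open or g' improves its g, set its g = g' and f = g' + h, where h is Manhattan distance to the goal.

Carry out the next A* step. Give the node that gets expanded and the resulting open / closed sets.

step 1: expand (2,1) (f=4, h=3) → closed; open now [(1,1) g=2 f=4, (2,0) g=2 f=4, (2,2) g=2 f=6, (3,0) g=1 f=4, (3,2) g=1 f=6, (4,1) g=1 f=6]

expanded=(2,1); open=[(1,1) g=2 f=4, (2,0) g=2 f=4, (2,2) g=2 f=6, (3,0) g=1 f=4, (3,2) g=1 f=6, (4,1) g=1 f=6]; closed=[(2,1), (3,1)]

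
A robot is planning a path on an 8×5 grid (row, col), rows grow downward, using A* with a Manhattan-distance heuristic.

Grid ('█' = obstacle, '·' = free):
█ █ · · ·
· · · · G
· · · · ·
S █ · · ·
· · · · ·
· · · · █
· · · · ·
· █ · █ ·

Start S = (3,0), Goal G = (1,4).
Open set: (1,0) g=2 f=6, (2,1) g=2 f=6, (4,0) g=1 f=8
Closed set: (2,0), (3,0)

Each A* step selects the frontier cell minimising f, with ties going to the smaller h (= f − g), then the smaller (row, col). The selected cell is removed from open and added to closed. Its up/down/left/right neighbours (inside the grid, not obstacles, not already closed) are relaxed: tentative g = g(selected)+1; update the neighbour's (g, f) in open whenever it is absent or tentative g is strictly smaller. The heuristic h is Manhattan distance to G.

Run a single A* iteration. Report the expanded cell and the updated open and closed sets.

step 1: expand (1,0) (f=6, h=4) → closed; open now [(1,1) g=3 f=6, (2,1) g=2 f=6, (4,0) g=1 f=8]

expanded=(1,0); open=[(1,1) g=3 f=6, (2,1) g=2 f=6, (4,0) g=1 f=8]; closed=[(1,0), (2,0), (3,0)]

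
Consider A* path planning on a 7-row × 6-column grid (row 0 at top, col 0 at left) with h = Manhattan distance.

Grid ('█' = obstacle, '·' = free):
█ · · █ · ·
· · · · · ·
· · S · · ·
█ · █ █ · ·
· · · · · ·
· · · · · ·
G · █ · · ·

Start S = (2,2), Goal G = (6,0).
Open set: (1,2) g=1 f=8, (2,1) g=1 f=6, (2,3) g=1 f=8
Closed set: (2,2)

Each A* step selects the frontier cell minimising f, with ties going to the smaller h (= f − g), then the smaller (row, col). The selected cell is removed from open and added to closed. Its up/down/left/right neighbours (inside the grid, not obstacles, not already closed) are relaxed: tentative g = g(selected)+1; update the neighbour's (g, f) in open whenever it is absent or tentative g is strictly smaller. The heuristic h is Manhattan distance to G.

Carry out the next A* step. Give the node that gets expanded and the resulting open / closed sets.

step 1: expand (2,1) (f=6, h=5) → closed; open now [(1,1) g=2 f=8, (1,2) g=1 f=8, (2,0) g=2 f=6, (2,3) g=1 f=8, (3,1) g=2 f=6]

expanded=(2,1); open=[(1,1) g=2 f=8, (1,2) g=1 f=8, (2,0) g=2 f=6, (2,3) g=1 f=8, (3,1) g=2 f=6]; closed=[(2,1), (2,2)]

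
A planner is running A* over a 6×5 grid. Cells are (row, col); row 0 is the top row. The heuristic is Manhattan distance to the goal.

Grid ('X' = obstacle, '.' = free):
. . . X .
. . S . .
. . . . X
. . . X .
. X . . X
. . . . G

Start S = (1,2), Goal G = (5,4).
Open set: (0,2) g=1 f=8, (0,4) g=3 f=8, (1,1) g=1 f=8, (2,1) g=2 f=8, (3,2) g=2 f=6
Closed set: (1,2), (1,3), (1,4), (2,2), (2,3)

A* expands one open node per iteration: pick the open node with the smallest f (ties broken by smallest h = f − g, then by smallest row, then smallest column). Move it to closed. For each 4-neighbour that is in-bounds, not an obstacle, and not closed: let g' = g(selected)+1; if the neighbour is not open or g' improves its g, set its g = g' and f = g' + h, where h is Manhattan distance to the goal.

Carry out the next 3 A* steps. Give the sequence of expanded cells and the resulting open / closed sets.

order=[(3,2) → (4,2) → (4,3)]; open=[(0,2) g=1 f=8, (0,4) g=3 f=8, (1,1) g=1 f=8, (2,1) g=2 f=8, (3,1) g=3 f=8, (5,2) g=4 f=6, (5,3) g=5 f=6]; closed=[(1,2), (1,3), (1,4), (2,2), (2,3), (3,2), (4,2), (4,3)]

step 1: expand (3,2) (f=6, h=4) → closed; open now [(0,2) g=1 f=8, (0,4) g=3 f=8, (1,1) g=1 f=8, (2,1) g=2 f=8, (3,1) g=3 f=8, (4,2) g=3 f=6]
step 2: expand (4,2) (f=6, h=3) → closed; open now [(0,2) g=1 f=8, (0,4) g=3 f=8, (1,1) g=1 f=8, (2,1) g=2 f=8, (3,1) g=3 f=8, (4,3) g=4 f=6, (5,2) g=4 f=6]
step 3: expand (4,3) (f=6, h=2) → closed; open now [(0,2) g=1 f=8, (0,4) g=3 f=8, (1,1) g=1 f=8, (2,1) g=2 f=8, (3,1) g=3 f=8, (5,2) g=4 f=6, (5,3) g=5 f=6]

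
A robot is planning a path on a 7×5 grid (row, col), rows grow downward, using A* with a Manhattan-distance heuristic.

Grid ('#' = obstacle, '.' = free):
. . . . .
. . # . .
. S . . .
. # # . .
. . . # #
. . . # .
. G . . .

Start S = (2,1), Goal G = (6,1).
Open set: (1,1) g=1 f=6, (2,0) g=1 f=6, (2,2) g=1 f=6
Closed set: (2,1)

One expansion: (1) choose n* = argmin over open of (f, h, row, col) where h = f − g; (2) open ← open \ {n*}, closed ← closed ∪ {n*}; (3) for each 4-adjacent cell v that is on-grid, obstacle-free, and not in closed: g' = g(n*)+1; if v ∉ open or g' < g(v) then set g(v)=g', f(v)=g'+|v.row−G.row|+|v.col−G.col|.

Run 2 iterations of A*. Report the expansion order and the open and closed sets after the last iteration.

step 1: expand (1,1) (f=6, h=5) → closed; open now [(0,1) g=2 f=8, (1,0) g=2 f=8, (2,0) g=1 f=6, (2,2) g=1 f=6]
step 2: expand (2,0) (f=6, h=5) → closed; open now [(0,1) g=2 f=8, (1,0) g=2 f=8, (2,2) g=1 f=6, (3,0) g=2 f=6]

order=[(1,1) → (2,0)]; open=[(0,1) g=2 f=8, (1,0) g=2 f=8, (2,2) g=1 f=6, (3,0) g=2 f=6]; closed=[(1,1), (2,0), (2,1)]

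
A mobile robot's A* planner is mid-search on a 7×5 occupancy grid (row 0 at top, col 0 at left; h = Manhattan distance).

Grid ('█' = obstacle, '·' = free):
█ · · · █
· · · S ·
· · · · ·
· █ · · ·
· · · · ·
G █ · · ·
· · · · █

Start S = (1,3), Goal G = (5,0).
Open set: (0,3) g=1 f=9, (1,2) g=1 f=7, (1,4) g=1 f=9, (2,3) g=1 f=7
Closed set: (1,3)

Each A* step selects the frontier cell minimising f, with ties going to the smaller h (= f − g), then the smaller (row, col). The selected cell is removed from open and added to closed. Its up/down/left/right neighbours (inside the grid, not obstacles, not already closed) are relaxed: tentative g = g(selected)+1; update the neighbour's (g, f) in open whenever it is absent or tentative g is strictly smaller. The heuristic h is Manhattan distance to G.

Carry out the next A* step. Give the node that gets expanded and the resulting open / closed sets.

step 1: expand (1,2) (f=7, h=6) → closed; open now [(0,2) g=2 f=9, (0,3) g=1 f=9, (1,1) g=2 f=7, (1,4) g=1 f=9, (2,2) g=2 f=7, (2,3) g=1 f=7]

expanded=(1,2); open=[(0,2) g=2 f=9, (0,3) g=1 f=9, (1,1) g=2 f=7, (1,4) g=1 f=9, (2,2) g=2 f=7, (2,3) g=1 f=7]; closed=[(1,2), (1,3)]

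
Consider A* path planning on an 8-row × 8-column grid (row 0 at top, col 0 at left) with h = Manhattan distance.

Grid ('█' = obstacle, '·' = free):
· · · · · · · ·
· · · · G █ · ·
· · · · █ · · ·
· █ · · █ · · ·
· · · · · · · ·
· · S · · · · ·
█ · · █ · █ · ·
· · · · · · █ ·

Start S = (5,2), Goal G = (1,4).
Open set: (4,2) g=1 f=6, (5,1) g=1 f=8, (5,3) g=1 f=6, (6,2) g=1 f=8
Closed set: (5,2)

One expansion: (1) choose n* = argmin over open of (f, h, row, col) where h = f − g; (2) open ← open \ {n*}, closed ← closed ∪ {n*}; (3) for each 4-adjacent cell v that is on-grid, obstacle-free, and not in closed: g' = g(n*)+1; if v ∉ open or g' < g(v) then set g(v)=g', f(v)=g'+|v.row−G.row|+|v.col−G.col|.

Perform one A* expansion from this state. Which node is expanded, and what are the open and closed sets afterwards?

expanded=(4,2); open=[(3,2) g=2 f=6, (4,1) g=2 f=8, (4,3) g=2 f=6, (5,1) g=1 f=8, (5,3) g=1 f=6, (6,2) g=1 f=8]; closed=[(4,2), (5,2)]

step 1: expand (4,2) (f=6, h=5) → closed; open now [(3,2) g=2 f=6, (4,1) g=2 f=8, (4,3) g=2 f=6, (5,1) g=1 f=8, (5,3) g=1 f=6, (6,2) g=1 f=8]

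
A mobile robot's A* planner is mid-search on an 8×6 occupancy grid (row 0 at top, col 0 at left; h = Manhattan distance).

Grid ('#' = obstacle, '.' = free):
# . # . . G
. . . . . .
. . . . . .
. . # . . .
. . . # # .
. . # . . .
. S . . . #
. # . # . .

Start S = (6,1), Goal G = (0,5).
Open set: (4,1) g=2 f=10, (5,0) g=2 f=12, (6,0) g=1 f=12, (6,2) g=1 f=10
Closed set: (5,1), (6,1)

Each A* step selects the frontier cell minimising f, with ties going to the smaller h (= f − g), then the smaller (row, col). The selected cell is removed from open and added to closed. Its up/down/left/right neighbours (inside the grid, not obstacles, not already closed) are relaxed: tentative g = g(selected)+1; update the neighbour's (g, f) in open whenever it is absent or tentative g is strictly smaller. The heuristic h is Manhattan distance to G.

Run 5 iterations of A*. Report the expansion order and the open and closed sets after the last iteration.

step 1: expand (4,1) (f=10, h=8) → closed; open now [(3,1) g=3 f=10, (4,0) g=3 f=12, (4,2) g=3 f=10, (5,0) g=2 f=12, (6,0) g=1 f=12, (6,2) g=1 f=10]
step 2: expand (3,1) (f=10, h=7) → closed; open now [(2,1) g=4 f=10, (3,0) g=4 f=12, (4,0) g=3 f=12, (4,2) g=3 f=10, (5,0) g=2 f=12, (6,0) g=1 f=12, (6,2) g=1 f=10]
step 3: expand (2,1) (f=10, h=6) → closed; open now [(1,1) g=5 f=10, (2,0) g=5 f=12, (2,2) g=5 f=10, (3,0) g=4 f=12, (4,0) g=3 f=12, (4,2) g=3 f=10, (5,0) g=2 f=12, (6,0) g=1 f=12, (6,2) g=1 f=10]
step 4: expand (1,1) (f=10, h=5) → closed; open now [(0,1) g=6 f=10, (1,0) g=6 f=12, (1,2) g=6 f=10, (2,0) g=5 f=12, (2,2) g=5 f=10, (3,0) g=4 f=12, (4,0) g=3 f=12, (4,2) g=3 f=10, (5,0) g=2 f=12, (6,0) g=1 f=12, (6,2) g=1 f=10]
step 5: expand (0,1) (f=10, h=4) → closed; open now [(1,0) g=6 f=12, (1,2) g=6 f=10, (2,0) g=5 f=12, (2,2) g=5 f=10, (3,0) g=4 f=12, (4,0) g=3 f=12, (4,2) g=3 f=10, (5,0) g=2 f=12, (6,0) g=1 f=12, (6,2) g=1 f=10]

order=[(4,1) → (3,1) → (2,1) → (1,1) → (0,1)]; open=[(1,0) g=6 f=12, (1,2) g=6 f=10, (2,0) g=5 f=12, (2,2) g=5 f=10, (3,0) g=4 f=12, (4,0) g=3 f=12, (4,2) g=3 f=10, (5,0) g=2 f=12, (6,0) g=1 f=12, (6,2) g=1 f=10]; closed=[(0,1), (1,1), (2,1), (3,1), (4,1), (5,1), (6,1)]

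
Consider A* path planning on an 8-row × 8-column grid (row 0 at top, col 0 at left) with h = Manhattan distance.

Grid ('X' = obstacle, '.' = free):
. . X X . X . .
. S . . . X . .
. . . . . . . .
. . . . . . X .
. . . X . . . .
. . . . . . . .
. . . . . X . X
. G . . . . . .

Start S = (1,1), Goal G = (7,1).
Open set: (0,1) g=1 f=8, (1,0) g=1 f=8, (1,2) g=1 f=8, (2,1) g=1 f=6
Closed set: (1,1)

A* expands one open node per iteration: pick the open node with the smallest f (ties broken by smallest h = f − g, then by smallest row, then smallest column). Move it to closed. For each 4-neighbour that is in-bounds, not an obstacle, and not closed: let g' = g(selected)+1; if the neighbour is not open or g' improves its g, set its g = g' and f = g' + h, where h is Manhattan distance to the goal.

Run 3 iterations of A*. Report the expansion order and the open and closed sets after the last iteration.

order=[(2,1) → (3,1) → (4,1)]; open=[(0,1) g=1 f=8, (1,0) g=1 f=8, (1,2) g=1 f=8, (2,0) g=2 f=8, (2,2) g=2 f=8, (3,0) g=3 f=8, (3,2) g=3 f=8, (4,0) g=4 f=8, (4,2) g=4 f=8, (5,1) g=4 f=6]; closed=[(1,1), (2,1), (3,1), (4,1)]

step 1: expand (2,1) (f=6, h=5) → closed; open now [(0,1) g=1 f=8, (1,0) g=1 f=8, (1,2) g=1 f=8, (2,0) g=2 f=8, (2,2) g=2 f=8, (3,1) g=2 f=6]
step 2: expand (3,1) (f=6, h=4) → closed; open now [(0,1) g=1 f=8, (1,0) g=1 f=8, (1,2) g=1 f=8, (2,0) g=2 f=8, (2,2) g=2 f=8, (3,0) g=3 f=8, (3,2) g=3 f=8, (4,1) g=3 f=6]
step 3: expand (4,1) (f=6, h=3) → closed; open now [(0,1) g=1 f=8, (1,0) g=1 f=8, (1,2) g=1 f=8, (2,0) g=2 f=8, (2,2) g=2 f=8, (3,0) g=3 f=8, (3,2) g=3 f=8, (4,0) g=4 f=8, (4,2) g=4 f=8, (5,1) g=4 f=6]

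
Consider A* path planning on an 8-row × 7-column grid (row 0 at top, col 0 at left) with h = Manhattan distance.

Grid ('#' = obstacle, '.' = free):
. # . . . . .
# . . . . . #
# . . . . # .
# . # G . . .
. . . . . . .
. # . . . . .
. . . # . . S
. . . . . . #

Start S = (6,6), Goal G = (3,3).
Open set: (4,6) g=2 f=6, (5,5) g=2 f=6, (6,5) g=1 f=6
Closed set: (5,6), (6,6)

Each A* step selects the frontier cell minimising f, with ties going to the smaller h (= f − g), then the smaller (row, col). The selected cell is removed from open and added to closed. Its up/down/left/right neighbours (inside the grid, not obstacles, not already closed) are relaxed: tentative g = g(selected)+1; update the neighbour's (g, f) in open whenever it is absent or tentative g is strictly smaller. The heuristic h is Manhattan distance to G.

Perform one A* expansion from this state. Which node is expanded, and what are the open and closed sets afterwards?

step 1: expand (4,6) (f=6, h=4) → closed; open now [(3,6) g=3 f=6, (4,5) g=3 f=6, (5,5) g=2 f=6, (6,5) g=1 f=6]

expanded=(4,6); open=[(3,6) g=3 f=6, (4,5) g=3 f=6, (5,5) g=2 f=6, (6,5) g=1 f=6]; closed=[(4,6), (5,6), (6,6)]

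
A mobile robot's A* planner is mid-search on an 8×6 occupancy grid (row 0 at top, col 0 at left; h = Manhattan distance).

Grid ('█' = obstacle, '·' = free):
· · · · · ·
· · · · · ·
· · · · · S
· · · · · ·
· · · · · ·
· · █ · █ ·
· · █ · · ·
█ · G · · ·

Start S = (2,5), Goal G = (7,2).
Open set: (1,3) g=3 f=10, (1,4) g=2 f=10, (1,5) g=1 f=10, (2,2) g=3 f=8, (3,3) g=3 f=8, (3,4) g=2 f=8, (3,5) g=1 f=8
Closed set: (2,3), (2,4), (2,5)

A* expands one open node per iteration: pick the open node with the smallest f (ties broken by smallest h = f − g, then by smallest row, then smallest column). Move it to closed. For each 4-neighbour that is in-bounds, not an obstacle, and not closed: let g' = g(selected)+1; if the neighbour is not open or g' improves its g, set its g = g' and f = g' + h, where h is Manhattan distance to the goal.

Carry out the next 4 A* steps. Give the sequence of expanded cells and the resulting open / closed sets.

step 1: expand (2,2) (f=8, h=5) → closed; open now [(1,2) g=4 f=10, (1,3) g=3 f=10, (1,4) g=2 f=10, (1,5) g=1 f=10, (2,1) g=4 f=10, (3,2) g=4 f=8, (3,3) g=3 f=8, (3,4) g=2 f=8, (3,5) g=1 f=8]
step 2: expand (3,2) (f=8, h=4) → closed; open now [(1,2) g=4 f=10, (1,3) g=3 f=10, (1,4) g=2 f=10, (1,5) g=1 f=10, (2,1) g=4 f=10, (3,1) g=5 f=10, (3,3) g=3 f=8, (3,4) g=2 f=8, (3,5) g=1 f=8, (4,2) g=5 f=8]
step 3: expand (4,2) (f=8, h=3) → closed; open now [(1,2) g=4 f=10, (1,3) g=3 f=10, (1,4) g=2 f=10, (1,5) g=1 f=10, (2,1) g=4 f=10, (3,1) g=5 f=10, (3,3) g=3 f=8, (3,4) g=2 f=8, (3,5) g=1 f=8, (4,1) g=6 f=10, (4,3) g=6 f=10]
step 4: expand (3,3) (f=8, h=5) → closed; open now [(1,2) g=4 f=10, (1,3) g=3 f=10, (1,4) g=2 f=10, (1,5) g=1 f=10, (2,1) g=4 f=10, (3,1) g=5 f=10, (3,4) g=2 f=8, (3,5) g=1 f=8, (4,1) g=6 f=10, (4,3) g=4 f=8]

order=[(2,2) → (3,2) → (4,2) → (3,3)]; open=[(1,2) g=4 f=10, (1,3) g=3 f=10, (1,4) g=2 f=10, (1,5) g=1 f=10, (2,1) g=4 f=10, (3,1) g=5 f=10, (3,4) g=2 f=8, (3,5) g=1 f=8, (4,1) g=6 f=10, (4,3) g=4 f=8]; closed=[(2,2), (2,3), (2,4), (2,5), (3,2), (3,3), (4,2)]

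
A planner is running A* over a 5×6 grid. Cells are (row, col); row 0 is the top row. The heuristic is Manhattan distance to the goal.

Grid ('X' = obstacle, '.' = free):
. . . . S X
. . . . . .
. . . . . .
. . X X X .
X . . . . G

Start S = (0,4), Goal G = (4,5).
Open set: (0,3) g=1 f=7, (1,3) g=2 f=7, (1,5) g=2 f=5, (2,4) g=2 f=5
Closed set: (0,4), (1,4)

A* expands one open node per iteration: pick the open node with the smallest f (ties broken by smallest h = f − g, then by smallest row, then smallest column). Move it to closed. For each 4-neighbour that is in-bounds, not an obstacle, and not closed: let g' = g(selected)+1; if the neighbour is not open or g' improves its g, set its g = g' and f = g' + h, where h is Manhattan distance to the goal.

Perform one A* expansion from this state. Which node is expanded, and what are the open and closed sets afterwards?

expanded=(1,5); open=[(0,3) g=1 f=7, (1,3) g=2 f=7, (2,4) g=2 f=5, (2,5) g=3 f=5]; closed=[(0,4), (1,4), (1,5)]

step 1: expand (1,5) (f=5, h=3) → closed; open now [(0,3) g=1 f=7, (1,3) g=2 f=7, (2,4) g=2 f=5, (2,5) g=3 f=5]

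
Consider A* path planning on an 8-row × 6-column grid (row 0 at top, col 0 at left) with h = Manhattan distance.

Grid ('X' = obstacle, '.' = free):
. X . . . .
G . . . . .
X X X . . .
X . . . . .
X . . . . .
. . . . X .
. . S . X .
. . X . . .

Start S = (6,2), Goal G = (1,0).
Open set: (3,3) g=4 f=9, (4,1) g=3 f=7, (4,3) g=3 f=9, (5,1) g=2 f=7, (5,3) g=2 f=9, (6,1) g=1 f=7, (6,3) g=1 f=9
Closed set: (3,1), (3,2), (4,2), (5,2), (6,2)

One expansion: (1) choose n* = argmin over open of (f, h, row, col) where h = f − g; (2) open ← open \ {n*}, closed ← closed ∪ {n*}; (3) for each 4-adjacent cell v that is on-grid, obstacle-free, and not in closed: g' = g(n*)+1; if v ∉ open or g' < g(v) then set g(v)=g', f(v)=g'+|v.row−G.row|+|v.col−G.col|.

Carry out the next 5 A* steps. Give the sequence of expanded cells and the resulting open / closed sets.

order=[(4,1) → (5,1) → (5,0) → (6,1) → (6,0)]; open=[(3,3) g=4 f=9, (4,3) g=3 f=9, (5,3) g=2 f=9, (6,3) g=1 f=9, (7,0) g=3 f=9, (7,1) g=2 f=9]; closed=[(3,1), (3,2), (4,1), (4,2), (5,0), (5,1), (5,2), (6,0), (6,1), (6,2)]

step 1: expand (4,1) (f=7, h=4) → closed; open now [(3,3) g=4 f=9, (4,3) g=3 f=9, (5,1) g=2 f=7, (5,3) g=2 f=9, (6,1) g=1 f=7, (6,3) g=1 f=9]
step 2: expand (5,1) (f=7, h=5) → closed; open now [(3,3) g=4 f=9, (4,3) g=3 f=9, (5,0) g=3 f=7, (5,3) g=2 f=9, (6,1) g=1 f=7, (6,3) g=1 f=9]
step 3: expand (5,0) (f=7, h=4) → closed; open now [(3,3) g=4 f=9, (4,3) g=3 f=9, (5,3) g=2 f=9, (6,0) g=4 f=9, (6,1) g=1 f=7, (6,3) g=1 f=9]
step 4: expand (6,1) (f=7, h=6) → closed; open now [(3,3) g=4 f=9, (4,3) g=3 f=9, (5,3) g=2 f=9, (6,0) g=2 f=7, (6,3) g=1 f=9, (7,1) g=2 f=9]
step 5: expand (6,0) (f=7, h=5) → closed; open now [(3,3) g=4 f=9, (4,3) g=3 f=9, (5,3) g=2 f=9, (6,3) g=1 f=9, (7,0) g=3 f=9, (7,1) g=2 f=9]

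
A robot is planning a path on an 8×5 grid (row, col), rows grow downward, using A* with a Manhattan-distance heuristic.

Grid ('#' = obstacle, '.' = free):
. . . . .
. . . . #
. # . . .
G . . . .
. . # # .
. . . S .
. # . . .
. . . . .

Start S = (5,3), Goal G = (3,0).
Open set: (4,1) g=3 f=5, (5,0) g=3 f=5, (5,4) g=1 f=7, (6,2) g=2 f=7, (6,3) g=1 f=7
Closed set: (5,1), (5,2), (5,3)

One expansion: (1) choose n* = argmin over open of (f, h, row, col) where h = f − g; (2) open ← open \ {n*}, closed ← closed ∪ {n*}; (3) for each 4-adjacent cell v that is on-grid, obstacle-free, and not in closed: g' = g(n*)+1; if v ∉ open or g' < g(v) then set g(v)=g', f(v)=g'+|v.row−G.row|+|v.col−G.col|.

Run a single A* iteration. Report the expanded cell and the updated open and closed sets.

expanded=(4,1); open=[(3,1) g=4 f=5, (4,0) g=4 f=5, (5,0) g=3 f=5, (5,4) g=1 f=7, (6,2) g=2 f=7, (6,3) g=1 f=7]; closed=[(4,1), (5,1), (5,2), (5,3)]

step 1: expand (4,1) (f=5, h=2) → closed; open now [(3,1) g=4 f=5, (4,0) g=4 f=5, (5,0) g=3 f=5, (5,4) g=1 f=7, (6,2) g=2 f=7, (6,3) g=1 f=7]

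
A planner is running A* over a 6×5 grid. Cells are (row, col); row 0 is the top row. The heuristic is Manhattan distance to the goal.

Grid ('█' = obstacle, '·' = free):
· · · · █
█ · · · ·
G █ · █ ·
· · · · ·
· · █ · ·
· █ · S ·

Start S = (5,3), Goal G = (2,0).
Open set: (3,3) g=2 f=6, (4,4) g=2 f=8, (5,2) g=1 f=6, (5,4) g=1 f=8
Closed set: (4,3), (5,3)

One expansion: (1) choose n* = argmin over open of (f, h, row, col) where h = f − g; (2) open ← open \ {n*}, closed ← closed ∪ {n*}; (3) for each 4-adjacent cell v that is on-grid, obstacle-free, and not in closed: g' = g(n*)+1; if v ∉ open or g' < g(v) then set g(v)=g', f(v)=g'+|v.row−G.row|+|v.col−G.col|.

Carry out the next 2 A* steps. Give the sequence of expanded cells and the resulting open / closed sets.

order=[(3,3) → (3,2)]; open=[(2,2) g=4 f=6, (3,1) g=4 f=6, (3,4) g=3 f=8, (4,4) g=2 f=8, (5,2) g=1 f=6, (5,4) g=1 f=8]; closed=[(3,2), (3,3), (4,3), (5,3)]

step 1: expand (3,3) (f=6, h=4) → closed; open now [(3,2) g=3 f=6, (3,4) g=3 f=8, (4,4) g=2 f=8, (5,2) g=1 f=6, (5,4) g=1 f=8]
step 2: expand (3,2) (f=6, h=3) → closed; open now [(2,2) g=4 f=6, (3,1) g=4 f=6, (3,4) g=3 f=8, (4,4) g=2 f=8, (5,2) g=1 f=6, (5,4) g=1 f=8]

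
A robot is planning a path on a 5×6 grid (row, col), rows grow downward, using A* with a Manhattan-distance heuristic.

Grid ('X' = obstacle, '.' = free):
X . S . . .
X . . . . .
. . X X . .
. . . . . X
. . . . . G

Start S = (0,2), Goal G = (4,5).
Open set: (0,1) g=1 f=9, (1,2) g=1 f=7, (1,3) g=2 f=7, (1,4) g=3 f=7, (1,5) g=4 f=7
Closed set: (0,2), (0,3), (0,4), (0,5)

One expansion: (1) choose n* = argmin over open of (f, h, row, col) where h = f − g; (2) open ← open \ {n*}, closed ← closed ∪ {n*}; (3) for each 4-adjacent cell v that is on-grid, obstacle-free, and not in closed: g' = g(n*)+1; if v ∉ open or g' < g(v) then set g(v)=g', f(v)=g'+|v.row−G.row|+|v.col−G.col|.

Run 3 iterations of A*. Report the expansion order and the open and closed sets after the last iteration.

order=[(1,5) → (2,5) → (1,4)]; open=[(0,1) g=1 f=9, (1,2) g=1 f=7, (1,3) g=2 f=7, (2,4) g=4 f=7]; closed=[(0,2), (0,3), (0,4), (0,5), (1,4), (1,5), (2,5)]

step 1: expand (1,5) (f=7, h=3) → closed; open now [(0,1) g=1 f=9, (1,2) g=1 f=7, (1,3) g=2 f=7, (1,4) g=3 f=7, (2,5) g=5 f=7]
step 2: expand (2,5) (f=7, h=2) → closed; open now [(0,1) g=1 f=9, (1,2) g=1 f=7, (1,3) g=2 f=7, (1,4) g=3 f=7, (2,4) g=6 f=9]
step 3: expand (1,4) (f=7, h=4) → closed; open now [(0,1) g=1 f=9, (1,2) g=1 f=7, (1,3) g=2 f=7, (2,4) g=4 f=7]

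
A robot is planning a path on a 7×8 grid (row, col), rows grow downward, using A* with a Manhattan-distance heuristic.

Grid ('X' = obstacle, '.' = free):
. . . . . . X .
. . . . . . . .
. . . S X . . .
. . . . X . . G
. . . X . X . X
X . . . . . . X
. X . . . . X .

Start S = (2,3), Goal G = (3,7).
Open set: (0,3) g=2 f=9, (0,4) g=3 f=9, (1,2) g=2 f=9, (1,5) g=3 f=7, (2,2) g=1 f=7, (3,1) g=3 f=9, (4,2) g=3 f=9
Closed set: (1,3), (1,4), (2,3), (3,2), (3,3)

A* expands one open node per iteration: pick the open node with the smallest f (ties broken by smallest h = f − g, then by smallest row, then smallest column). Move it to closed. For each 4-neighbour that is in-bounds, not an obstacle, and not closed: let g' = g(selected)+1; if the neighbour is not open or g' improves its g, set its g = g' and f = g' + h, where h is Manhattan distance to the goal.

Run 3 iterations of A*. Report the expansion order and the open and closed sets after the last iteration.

step 1: expand (1,5) (f=7, h=4) → closed; open now [(0,3) g=2 f=9, (0,4) g=3 f=9, (0,5) g=4 f=9, (1,2) g=2 f=9, (1,6) g=4 f=7, (2,2) g=1 f=7, (2,5) g=4 f=7, (3,1) g=3 f=9, (4,2) g=3 f=9]
step 2: expand (1,6) (f=7, h=3) → closed; open now [(0,3) g=2 f=9, (0,4) g=3 f=9, (0,5) g=4 f=9, (1,2) g=2 f=9, (1,7) g=5 f=7, (2,2) g=1 f=7, (2,5) g=4 f=7, (2,6) g=5 f=7, (3,1) g=3 f=9, (4,2) g=3 f=9]
step 3: expand (1,7) (f=7, h=2) → closed; open now [(0,3) g=2 f=9, (0,4) g=3 f=9, (0,5) g=4 f=9, (0,7) g=6 f=9, (1,2) g=2 f=9, (2,2) g=1 f=7, (2,5) g=4 f=7, (2,6) g=5 f=7, (2,7) g=6 f=7, (3,1) g=3 f=9, (4,2) g=3 f=9]

order=[(1,5) → (1,6) → (1,7)]; open=[(0,3) g=2 f=9, (0,4) g=3 f=9, (0,5) g=4 f=9, (0,7) g=6 f=9, (1,2) g=2 f=9, (2,2) g=1 f=7, (2,5) g=4 f=7, (2,6) g=5 f=7, (2,7) g=6 f=7, (3,1) g=3 f=9, (4,2) g=3 f=9]; closed=[(1,3), (1,4), (1,5), (1,6), (1,7), (2,3), (3,2), (3,3)]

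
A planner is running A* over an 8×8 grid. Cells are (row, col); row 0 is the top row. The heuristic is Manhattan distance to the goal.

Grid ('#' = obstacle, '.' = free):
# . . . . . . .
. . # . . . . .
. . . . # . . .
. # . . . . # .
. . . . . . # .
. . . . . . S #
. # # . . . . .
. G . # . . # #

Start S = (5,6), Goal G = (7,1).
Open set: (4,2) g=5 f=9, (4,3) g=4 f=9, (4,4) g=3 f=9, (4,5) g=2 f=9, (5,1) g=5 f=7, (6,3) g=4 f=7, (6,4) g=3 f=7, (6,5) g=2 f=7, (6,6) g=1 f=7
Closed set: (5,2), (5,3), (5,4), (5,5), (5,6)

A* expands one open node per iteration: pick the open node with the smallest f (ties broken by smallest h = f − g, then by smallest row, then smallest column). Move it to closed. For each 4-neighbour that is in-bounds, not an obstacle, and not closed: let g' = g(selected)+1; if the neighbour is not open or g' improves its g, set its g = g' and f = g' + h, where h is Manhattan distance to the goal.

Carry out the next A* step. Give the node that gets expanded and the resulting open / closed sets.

step 1: expand (5,1) (f=7, h=2) → closed; open now [(4,1) g=6 f=9, (4,2) g=5 f=9, (4,3) g=4 f=9, (4,4) g=3 f=9, (4,5) g=2 f=9, (5,0) g=6 f=9, (6,3) g=4 f=7, (6,4) g=3 f=7, (6,5) g=2 f=7, (6,6) g=1 f=7]

expanded=(5,1); open=[(4,1) g=6 f=9, (4,2) g=5 f=9, (4,3) g=4 f=9, (4,4) g=3 f=9, (4,5) g=2 f=9, (5,0) g=6 f=9, (6,3) g=4 f=7, (6,4) g=3 f=7, (6,5) g=2 f=7, (6,6) g=1 f=7]; closed=[(5,1), (5,2), (5,3), (5,4), (5,5), (5,6)]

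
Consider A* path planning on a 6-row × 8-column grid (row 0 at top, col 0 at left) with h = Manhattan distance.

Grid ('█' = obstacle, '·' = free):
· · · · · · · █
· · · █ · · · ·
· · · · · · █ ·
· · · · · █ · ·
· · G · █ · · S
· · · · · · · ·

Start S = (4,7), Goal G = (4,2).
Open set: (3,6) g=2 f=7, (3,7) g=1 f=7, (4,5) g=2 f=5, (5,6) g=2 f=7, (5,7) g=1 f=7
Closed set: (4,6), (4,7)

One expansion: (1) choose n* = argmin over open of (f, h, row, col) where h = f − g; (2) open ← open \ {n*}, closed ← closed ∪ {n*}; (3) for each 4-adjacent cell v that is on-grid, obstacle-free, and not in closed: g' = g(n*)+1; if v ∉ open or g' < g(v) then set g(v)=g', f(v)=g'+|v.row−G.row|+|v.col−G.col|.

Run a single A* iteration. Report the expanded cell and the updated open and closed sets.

step 1: expand (4,5) (f=5, h=3) → closed; open now [(3,6) g=2 f=7, (3,7) g=1 f=7, (5,5) g=3 f=7, (5,6) g=2 f=7, (5,7) g=1 f=7]

expanded=(4,5); open=[(3,6) g=2 f=7, (3,7) g=1 f=7, (5,5) g=3 f=7, (5,6) g=2 f=7, (5,7) g=1 f=7]; closed=[(4,5), (4,6), (4,7)]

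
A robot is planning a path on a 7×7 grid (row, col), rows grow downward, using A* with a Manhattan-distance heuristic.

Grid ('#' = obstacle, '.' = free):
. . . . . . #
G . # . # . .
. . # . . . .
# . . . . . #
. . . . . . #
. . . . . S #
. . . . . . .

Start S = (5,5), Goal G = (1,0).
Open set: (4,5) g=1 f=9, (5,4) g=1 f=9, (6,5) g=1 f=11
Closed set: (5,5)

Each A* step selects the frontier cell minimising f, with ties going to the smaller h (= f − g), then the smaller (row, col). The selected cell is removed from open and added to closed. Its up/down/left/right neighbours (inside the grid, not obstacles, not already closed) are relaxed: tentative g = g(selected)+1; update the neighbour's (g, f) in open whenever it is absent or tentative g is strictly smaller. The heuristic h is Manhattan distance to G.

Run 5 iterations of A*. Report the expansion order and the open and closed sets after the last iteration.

step 1: expand (4,5) (f=9, h=8) → closed; open now [(3,5) g=2 f=9, (4,4) g=2 f=9, (5,4) g=1 f=9, (6,5) g=1 f=11]
step 2: expand (3,5) (f=9, h=7) → closed; open now [(2,5) g=3 f=9, (3,4) g=3 f=9, (4,4) g=2 f=9, (5,4) g=1 f=9, (6,5) g=1 f=11]
step 3: expand (2,5) (f=9, h=6) → closed; open now [(1,5) g=4 f=9, (2,4) g=4 f=9, (2,6) g=4 f=11, (3,4) g=3 f=9, (4,4) g=2 f=9, (5,4) g=1 f=9, (6,5) g=1 f=11]
step 4: expand (1,5) (f=9, h=5) → closed; open now [(0,5) g=5 f=11, (1,6) g=5 f=11, (2,4) g=4 f=9, (2,6) g=4 f=11, (3,4) g=3 f=9, (4,4) g=2 f=9, (5,4) g=1 f=9, (6,5) g=1 f=11]
step 5: expand (2,4) (f=9, h=5) → closed; open now [(0,5) g=5 f=11, (1,6) g=5 f=11, (2,3) g=5 f=9, (2,6) g=4 f=11, (3,4) g=3 f=9, (4,4) g=2 f=9, (5,4) g=1 f=9, (6,5) g=1 f=11]

order=[(4,5) → (3,5) → (2,5) → (1,5) → (2,4)]; open=[(0,5) g=5 f=11, (1,6) g=5 f=11, (2,3) g=5 f=9, (2,6) g=4 f=11, (3,4) g=3 f=9, (4,4) g=2 f=9, (5,4) g=1 f=9, (6,5) g=1 f=11]; closed=[(1,5), (2,4), (2,5), (3,5), (4,5), (5,5)]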